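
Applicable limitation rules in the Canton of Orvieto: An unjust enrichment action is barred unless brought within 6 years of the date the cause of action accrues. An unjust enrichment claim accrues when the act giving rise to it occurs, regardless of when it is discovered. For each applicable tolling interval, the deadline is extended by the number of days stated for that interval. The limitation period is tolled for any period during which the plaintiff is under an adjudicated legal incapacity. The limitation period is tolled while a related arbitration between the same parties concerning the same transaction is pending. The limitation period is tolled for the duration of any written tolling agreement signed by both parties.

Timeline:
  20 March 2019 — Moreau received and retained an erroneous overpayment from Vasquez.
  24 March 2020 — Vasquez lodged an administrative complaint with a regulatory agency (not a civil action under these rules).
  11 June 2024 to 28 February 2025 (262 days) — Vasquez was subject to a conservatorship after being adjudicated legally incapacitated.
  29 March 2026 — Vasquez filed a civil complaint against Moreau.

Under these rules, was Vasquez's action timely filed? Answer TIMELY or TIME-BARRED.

The claim accrued on 20 March 2019, when the wrongful act occurred.
Adding the 6 years base period to 20 March 2019 gives a deadline of 20 March 2025, before any tolling.
The period was tolled for 262 days by the plaintiff's legal incapacity (11 June 2024 to 28 February 2025), pushing the deadline to 7 December 2025.
Nothing else in the chronology tolls or restarts the period.
The 29 March 2026 filing falls after the 7 December 2025 deadline; the claim is time-barred.

TIME-BARRED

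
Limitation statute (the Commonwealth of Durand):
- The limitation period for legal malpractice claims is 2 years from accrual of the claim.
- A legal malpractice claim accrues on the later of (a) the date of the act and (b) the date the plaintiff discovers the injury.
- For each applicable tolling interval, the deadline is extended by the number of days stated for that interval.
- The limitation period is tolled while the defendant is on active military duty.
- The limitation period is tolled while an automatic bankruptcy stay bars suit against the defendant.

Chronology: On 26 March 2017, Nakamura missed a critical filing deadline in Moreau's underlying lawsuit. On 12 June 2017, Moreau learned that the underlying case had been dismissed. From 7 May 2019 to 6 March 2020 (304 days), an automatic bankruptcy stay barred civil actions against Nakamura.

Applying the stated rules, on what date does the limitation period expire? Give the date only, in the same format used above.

11 April 2020

Because discovery on 12 June 2017 post-dates the 26 March 2017 act, accrual under the later-of rule falls on 12 June 2017.
The untolled deadline — 2 years after 12 June 2017 — is 12 June 2019.
The period was tolled for 304 days by the automatic bankruptcy stay (7 May 2019 to 6 March 2020), pushing the deadline to 11 April 2020.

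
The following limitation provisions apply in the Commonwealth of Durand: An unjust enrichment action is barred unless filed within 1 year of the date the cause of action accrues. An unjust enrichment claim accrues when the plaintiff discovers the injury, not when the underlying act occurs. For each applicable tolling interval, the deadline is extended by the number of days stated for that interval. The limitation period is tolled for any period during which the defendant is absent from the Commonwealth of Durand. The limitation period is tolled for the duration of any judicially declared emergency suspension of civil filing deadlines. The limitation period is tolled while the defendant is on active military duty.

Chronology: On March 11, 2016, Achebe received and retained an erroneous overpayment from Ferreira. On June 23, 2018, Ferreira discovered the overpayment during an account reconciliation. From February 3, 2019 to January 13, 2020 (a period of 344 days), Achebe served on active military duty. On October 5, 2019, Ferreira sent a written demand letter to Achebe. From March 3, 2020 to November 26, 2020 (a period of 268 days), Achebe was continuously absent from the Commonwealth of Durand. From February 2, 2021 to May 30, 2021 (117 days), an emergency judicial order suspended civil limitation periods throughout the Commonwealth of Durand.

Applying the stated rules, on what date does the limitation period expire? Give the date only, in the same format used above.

The claim did not accrue until Ferreira discovered the injury on June 23, 2018; the March 11, 2016 act date does not start the clock under the stated rule.
Adding the 1 year base period to June 23, 2018 gives a deadline of June 23, 2019, before any tolling.
The defendant's active military service from February 3, 2019 to January 13, 2020 tolled the period for 344 days, extending the deadline to June 1, 2020.
Because the defendant's absence from the jurisdiction ran from March 3, 2020 to November 26, 2020, the deadline is extended by 268 days to February 24, 2021.
Because the emergency suspension of filing deadlines ran from February 2, 2021 to May 30, 2021, the deadline is extended by 117 days to June 21, 2021.
The other events in the timeline have no effect on the limitation period under the stated rules.

June 21, 2021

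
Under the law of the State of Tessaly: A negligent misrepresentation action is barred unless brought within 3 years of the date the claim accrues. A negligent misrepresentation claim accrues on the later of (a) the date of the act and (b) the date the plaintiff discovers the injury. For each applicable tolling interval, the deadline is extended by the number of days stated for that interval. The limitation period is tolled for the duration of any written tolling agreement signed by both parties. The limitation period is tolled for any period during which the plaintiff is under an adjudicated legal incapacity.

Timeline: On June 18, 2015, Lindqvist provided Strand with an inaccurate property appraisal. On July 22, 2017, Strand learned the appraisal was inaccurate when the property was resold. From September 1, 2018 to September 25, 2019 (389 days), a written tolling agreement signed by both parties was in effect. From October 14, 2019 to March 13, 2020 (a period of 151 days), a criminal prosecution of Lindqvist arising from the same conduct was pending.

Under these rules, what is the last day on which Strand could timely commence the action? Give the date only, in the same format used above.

August 15, 2021

Taking the later of the act (June 18, 2015) and discovery (July 22, 2017), the claim accrued on July 22, 2017.
3 years from July 22, 2017 is July 22, 2020.
The period was tolled for 389 days by the written tolling agreement (September 1, 2018 to September 25, 2019), pushing the deadline to August 15, 2021.
No stated provision tolls the period for a criminal prosecution, so the interval from October 14, 2019 to March 13, 2020 has no effect on the deadline.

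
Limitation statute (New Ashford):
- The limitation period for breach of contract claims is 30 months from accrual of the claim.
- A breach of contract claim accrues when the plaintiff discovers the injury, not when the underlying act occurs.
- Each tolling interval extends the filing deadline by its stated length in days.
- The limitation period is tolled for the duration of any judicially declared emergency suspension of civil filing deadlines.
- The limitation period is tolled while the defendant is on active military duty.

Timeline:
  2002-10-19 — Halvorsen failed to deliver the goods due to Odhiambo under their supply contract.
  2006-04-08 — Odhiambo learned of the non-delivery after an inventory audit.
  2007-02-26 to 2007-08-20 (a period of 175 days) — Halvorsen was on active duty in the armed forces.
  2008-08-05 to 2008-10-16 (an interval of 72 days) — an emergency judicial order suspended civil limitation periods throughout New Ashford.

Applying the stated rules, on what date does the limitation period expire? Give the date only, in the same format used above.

The claim did not accrue until Odhiambo discovered the injury on 2006-04-08; the 2002-10-19 act date does not start the clock under the stated rule.
Adding the 30 months base period to 2006-04-08 gives a deadline of 2008-10-08, before any tolling.
The period was tolled for 175 days by the defendant's active military service (2007-02-26 to 2007-08-20), pushing the deadline to 2009-04-01.
The emergency suspension of filing deadlines from 2008-08-05 to 2008-10-16 tolled the period for 72 days, extending the deadline to 2009-06-12.

2009-06-12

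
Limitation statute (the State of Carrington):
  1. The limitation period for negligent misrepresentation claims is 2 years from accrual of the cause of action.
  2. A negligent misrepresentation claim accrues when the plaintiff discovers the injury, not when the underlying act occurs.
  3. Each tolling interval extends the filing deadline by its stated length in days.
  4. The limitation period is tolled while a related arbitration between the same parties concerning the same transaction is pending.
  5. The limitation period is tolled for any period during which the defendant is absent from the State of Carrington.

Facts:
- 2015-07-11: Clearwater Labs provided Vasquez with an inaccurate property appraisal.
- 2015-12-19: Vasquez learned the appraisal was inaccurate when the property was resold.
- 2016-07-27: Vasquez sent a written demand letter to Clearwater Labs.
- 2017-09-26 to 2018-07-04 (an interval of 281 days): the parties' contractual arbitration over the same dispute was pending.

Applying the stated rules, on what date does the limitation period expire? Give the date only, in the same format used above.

The claim did not accrue until Vasquez discovered the injury on 2015-12-19; the 2015-07-11 act date does not start the clock under the stated rule.
Adding the 2 years base period to 2015-12-19 gives a deadline of 2017-12-19, before any tolling.
The period was tolled for 281 days by the pending related arbitration (2017-09-26 to 2018-07-04), pushing the deadline to 2018-09-26.
Nothing else in the chronology tolls or restarts the period.

2018-09-26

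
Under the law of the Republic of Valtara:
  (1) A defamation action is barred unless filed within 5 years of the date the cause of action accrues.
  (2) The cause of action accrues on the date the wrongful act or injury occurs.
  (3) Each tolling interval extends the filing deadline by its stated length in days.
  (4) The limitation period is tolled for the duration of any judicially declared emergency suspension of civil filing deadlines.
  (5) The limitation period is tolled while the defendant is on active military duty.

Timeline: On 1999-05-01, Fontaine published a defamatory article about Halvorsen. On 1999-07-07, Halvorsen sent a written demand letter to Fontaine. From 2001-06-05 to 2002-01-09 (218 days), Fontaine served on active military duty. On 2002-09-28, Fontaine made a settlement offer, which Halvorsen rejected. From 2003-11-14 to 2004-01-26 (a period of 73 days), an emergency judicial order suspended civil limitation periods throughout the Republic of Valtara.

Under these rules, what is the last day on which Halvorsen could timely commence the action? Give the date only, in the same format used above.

The limitation period began to run on 1999-05-01.
5 years from 1999-05-01 is 2004-05-01.
The period was tolled for 218 days by the defendant's active military service (2001-06-05 to 2002-01-09), pushing the deadline to 2004-12-05.
The period was tolled for 73 days by the emergency suspension of filing deadlines (2003-11-14 to 2004-01-26), pushing the deadline to 2005-02-16.
None of the other events listed affects the running of the period under the stated rules.

2005-02-16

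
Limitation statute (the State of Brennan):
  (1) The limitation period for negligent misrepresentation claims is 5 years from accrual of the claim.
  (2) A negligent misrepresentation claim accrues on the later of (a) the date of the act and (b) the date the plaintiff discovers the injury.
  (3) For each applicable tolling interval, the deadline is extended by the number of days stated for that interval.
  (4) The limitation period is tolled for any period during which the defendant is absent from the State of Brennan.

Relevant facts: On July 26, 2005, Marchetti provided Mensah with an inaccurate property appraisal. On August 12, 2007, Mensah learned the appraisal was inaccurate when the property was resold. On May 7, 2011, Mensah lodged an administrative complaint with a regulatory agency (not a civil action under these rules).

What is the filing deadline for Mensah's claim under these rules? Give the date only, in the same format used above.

August 12, 2012

The claim accrued on August 12, 2007 — the later of the July 26, 2005 act and the August 12, 2007 discovery.
Adding the 5 years base period to August 12, 2007 gives a deadline of August 12, 2012, before any tolling.
The other events in the timeline have no effect on the limitation period under the stated rules.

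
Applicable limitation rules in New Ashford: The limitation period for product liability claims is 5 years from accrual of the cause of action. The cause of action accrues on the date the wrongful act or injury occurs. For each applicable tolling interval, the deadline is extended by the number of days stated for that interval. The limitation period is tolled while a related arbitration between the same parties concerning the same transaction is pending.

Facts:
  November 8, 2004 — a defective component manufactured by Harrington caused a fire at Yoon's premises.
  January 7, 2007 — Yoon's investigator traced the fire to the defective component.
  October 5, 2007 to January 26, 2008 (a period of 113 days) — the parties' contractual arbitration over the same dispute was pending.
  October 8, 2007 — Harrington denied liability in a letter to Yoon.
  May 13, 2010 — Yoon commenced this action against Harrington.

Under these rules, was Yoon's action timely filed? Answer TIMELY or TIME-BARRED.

TIME-BARRED

The claim accrued on November 8, 2004, when the wrongful act occurred; under the stated occurrence rule the January 7, 2007 discovery does not delay accrual.
Adding the 5 years base period to November 8, 2004 gives a deadline of November 8, 2009, before any tolling.
Because the pending related arbitration ran from October 5, 2007 to January 26, 2008, the deadline is extended by 113 days to March 1, 2010.
The other events in the timeline have no effect on the limitation period under the stated rules.
Filing on May 13, 2010 missed the March 1, 2010 deadline — the action is time-barred.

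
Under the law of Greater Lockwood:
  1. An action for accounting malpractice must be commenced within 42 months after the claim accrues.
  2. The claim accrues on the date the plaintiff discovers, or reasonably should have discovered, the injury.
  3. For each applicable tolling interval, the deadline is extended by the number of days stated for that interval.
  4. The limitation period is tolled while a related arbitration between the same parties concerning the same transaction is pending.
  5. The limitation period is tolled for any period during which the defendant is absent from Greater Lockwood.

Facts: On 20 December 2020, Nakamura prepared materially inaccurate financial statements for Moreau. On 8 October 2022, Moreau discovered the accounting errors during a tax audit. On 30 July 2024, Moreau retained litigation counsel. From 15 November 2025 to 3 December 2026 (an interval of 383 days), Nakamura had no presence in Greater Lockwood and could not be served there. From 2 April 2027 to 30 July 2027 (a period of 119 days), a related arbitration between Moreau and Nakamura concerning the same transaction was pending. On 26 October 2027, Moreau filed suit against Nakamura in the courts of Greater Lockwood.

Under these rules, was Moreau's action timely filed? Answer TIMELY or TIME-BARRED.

TIME-BARRED

Accrual is tied to discovery, so the period began on 8 October 2022 rather than on 20 December 2020 when the act occurred.
Adding the 42 months base period to 8 October 2022 gives a deadline of 8 April 2026, before any tolling.
Because the defendant's absence from the jurisdiction ran from 15 November 2025 to 3 December 2026, the deadline is extended by 383 days to 26 April 2027.
Because the pending related arbitration ran from 2 April 2027 to 30 July 2027, the deadline is extended by 119 days to 23 August 2027.
The other events in the timeline have no effect on the limitation period under the stated rules.
Filing on 26 October 2027 missed the 23 August 2027 deadline — the action is time-barred.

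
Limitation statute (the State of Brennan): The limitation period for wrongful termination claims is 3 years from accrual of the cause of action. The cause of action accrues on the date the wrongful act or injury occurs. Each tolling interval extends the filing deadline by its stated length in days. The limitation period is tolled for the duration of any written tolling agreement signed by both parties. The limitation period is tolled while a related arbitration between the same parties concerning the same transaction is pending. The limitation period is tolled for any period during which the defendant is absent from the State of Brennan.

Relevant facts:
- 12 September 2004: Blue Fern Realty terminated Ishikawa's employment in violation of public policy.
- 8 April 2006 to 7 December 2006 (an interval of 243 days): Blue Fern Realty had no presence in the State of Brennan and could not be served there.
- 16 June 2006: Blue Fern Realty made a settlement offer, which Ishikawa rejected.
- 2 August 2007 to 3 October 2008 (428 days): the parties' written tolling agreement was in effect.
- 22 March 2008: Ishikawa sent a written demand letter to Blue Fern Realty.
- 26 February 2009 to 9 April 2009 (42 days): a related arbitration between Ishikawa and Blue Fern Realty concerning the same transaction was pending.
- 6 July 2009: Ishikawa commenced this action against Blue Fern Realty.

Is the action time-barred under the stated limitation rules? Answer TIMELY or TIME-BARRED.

TIMELY

The limitation period began to run on 12 September 2004.
3 years from 12 September 2004 is 12 September 2007.
The period was tolled for 243 days by the defendant's absence from the jurisdiction (8 April 2006 to 7 December 2006), pushing the deadline to 12 May 2008.
The written tolling agreement from 2 August 2007 to 3 October 2008 tolled the period for 428 days, extending the deadline to 14 July 2009.
Because the pending related arbitration ran from 26 February 2009 to 9 April 2009, the deadline is extended by 42 days to 25 August 2009.
The other events in the timeline have no effect on the limitation period under the stated rules.
Filing on 6 July 2009 beat the 25 August 2009 deadline — the action is timely.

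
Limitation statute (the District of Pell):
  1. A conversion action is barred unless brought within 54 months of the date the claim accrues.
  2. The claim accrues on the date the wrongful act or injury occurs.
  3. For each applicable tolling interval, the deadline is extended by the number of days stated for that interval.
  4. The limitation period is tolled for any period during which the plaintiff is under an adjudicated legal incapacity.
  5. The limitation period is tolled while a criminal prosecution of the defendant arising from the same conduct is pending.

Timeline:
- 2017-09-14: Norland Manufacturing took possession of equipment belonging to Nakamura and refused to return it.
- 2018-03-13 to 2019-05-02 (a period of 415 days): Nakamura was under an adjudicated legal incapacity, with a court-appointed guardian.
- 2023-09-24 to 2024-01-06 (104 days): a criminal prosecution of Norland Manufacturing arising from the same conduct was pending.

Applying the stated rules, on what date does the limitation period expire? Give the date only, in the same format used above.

2023-05-03

The claim accrued on 2017-09-14, the date of the act.
Adding the 54 months base period to 2017-09-14 gives a deadline of 2022-03-14, before any tolling.
The period was tolled for 415 days by the plaintiff's legal incapacity (2018-03-13 to 2019-05-02), pushing the deadline to 2023-05-03.
By the time the pending criminal prosecution began on 2023-09-24, the limitation period had already expired on 2023-05-03; that interval cannot revive it.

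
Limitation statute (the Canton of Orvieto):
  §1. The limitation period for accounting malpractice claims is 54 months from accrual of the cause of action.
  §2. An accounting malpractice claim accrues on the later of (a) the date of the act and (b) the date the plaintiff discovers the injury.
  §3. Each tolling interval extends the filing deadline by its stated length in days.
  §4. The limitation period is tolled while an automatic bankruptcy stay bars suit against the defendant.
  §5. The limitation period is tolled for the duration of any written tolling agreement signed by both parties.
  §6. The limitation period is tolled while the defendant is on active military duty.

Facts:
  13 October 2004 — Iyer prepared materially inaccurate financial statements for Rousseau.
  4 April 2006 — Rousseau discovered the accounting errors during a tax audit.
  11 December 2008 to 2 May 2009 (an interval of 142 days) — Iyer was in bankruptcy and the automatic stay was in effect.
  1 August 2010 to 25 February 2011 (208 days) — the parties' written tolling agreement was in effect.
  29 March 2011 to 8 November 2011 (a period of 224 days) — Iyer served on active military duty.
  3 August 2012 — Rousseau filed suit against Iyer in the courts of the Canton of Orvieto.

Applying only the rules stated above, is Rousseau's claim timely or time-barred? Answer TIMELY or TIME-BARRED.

Taking the later of the act (13 October 2004) and discovery (4 April 2006), the claim accrued on 4 April 2006.
54 months from 4 April 2006 is 4 October 2010.
The automatic bankruptcy stay from 11 December 2008 to 2 May 2009 tolled the period for 142 days, extending the deadline to 23 February 2011.
Because the written tolling agreement ran from 1 August 2010 to 25 February 2011, the deadline is extended by 208 days to 19 September 2011.
The period was tolled for 224 days by the defendant's active military service (29 March 2011 to 8 November 2011), pushing the deadline to 30 April 2012.
Filing on 3 August 2012 missed the 30 April 2012 deadline — the action is time-barred.

TIME-BARRED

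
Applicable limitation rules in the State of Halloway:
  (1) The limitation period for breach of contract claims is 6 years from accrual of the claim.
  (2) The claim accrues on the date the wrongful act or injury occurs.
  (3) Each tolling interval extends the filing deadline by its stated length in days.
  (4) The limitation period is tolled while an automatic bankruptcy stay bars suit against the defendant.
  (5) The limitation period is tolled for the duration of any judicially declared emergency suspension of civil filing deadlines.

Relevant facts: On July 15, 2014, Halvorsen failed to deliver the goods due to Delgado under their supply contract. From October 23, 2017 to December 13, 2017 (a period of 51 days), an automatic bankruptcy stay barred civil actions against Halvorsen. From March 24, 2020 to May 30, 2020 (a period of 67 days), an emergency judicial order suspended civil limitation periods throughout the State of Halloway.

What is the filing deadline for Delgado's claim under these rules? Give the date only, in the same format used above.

The claim accrued on July 15, 2014, the date of the act.
6 years from July 15, 2014 is July 15, 2020.
Because the automatic bankruptcy stay ran from October 23, 2017 to December 13, 2017, the deadline is extended by 51 days to September 4, 2020.
The emergency suspension of filing deadlines from March 24, 2020 to May 30, 2020 tolled the period for 67 days, extending the deadline to November 10, 2020.

November 10, 2020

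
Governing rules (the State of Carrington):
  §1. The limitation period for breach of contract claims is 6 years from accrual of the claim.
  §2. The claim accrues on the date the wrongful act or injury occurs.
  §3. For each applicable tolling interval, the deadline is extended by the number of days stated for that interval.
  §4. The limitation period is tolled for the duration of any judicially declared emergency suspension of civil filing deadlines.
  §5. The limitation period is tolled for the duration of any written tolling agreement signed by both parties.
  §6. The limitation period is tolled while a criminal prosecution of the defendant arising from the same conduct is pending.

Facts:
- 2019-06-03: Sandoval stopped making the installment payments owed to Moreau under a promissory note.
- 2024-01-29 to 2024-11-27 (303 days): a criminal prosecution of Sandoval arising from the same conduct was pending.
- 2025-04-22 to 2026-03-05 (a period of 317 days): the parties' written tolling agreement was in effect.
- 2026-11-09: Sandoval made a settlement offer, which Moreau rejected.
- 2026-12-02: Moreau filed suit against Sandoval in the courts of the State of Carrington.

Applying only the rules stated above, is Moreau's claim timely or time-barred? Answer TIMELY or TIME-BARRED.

The claim accrued on 2019-06-03, the date of the act.
6 years from 2019-06-03 is 2025-06-03.
Because the pending criminal prosecution ran from 2024-01-29 to 2024-11-27, the deadline is extended by 303 days to 2026-04-02.
The period was tolled for 317 days by the written tolling agreement (2025-04-22 to 2026-03-05), pushing the deadline to 2027-02-13.
The other events in the timeline have no effect on the limitation period under the stated rules.
Moreau filed on 2026-12-02, before the 2027-02-13 deadline, so the action is timely.

TIMELY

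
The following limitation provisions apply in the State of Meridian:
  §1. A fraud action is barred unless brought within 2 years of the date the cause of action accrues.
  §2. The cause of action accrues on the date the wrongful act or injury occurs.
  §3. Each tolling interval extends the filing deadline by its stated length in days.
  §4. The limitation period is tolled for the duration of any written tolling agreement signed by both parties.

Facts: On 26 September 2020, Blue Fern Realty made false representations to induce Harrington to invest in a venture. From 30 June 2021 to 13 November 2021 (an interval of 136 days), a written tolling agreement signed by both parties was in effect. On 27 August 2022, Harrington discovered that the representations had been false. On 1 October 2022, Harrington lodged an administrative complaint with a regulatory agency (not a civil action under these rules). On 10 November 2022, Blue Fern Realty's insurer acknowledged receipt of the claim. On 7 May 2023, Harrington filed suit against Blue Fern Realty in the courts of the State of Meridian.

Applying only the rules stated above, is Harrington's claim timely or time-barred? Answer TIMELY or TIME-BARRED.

The claim accrued on 26 September 2020, when the wrongful act occurred; under the stated occurrence rule the 27 August 2022 discovery does not delay accrual.
The untolled deadline — 2 years after 26 September 2020 — is 26 September 2022.
The period was tolled for 136 days by the written tolling agreement (30 June 2021 to 13 November 2021), pushing the deadline to 9 February 2023.
The other events in the timeline have no effect on the limitation period under the stated rules.
Harrington filed on 7 May 2023, after the 9 February 2023 deadline, so the action is time-barred.

TIME-BARRED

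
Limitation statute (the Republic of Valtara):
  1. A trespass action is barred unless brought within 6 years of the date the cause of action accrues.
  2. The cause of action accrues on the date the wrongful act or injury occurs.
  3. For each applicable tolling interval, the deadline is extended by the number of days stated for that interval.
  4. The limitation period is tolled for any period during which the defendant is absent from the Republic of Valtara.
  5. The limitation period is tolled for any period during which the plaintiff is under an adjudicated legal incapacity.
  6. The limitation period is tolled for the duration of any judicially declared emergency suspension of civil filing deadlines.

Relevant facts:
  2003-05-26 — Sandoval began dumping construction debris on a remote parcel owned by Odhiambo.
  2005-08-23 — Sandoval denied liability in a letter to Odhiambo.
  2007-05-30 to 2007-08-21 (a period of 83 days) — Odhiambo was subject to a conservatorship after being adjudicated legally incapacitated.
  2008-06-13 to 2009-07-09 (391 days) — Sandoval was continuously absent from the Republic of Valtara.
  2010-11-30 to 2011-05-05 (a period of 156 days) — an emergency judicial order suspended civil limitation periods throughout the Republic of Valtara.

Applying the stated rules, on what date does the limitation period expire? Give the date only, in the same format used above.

The limitation period began to run on 2003-05-26.
Adding the 6 years base period to 2003-05-26 gives a deadline of 2009-05-26, before any tolling.
Because the plaintiff's legal incapacity ran from 2007-05-30 to 2007-08-21, the deadline is extended by 83 days to 2009-08-17.
The defendant's absence from the jurisdiction from 2008-06-13 to 2009-07-09 tolled the period for 391 days, extending the deadline to 2010-09-12.
By the time the emergency suspension of filing deadlines began on 2010-11-30, the limitation period had already expired on 2010-09-12; that interval cannot revive it.
None of the other events listed affects the running of the period under the stated rules.

2010-09-12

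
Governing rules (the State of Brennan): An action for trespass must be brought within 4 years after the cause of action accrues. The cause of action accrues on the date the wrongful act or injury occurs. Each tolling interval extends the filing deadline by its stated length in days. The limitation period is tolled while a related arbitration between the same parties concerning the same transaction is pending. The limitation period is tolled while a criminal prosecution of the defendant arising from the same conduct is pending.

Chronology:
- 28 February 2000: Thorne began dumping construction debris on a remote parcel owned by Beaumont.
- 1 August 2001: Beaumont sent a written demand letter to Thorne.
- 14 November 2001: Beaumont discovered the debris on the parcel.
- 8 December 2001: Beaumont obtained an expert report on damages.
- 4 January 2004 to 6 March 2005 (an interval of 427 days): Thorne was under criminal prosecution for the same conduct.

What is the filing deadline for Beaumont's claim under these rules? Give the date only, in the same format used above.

The claim accrued on 28 February 2000, when the wrongful act occurred; under the stated occurrence rule the 14 November 2001 discovery does not delay accrual.
Adding the 4 years base period to 28 February 2000 gives a deadline of 28 February 2004, before any tolling.
The pending criminal prosecution from 4 January 2004 to 6 March 2005 tolled the period for 427 days, extending the deadline to 30 April 2005.
The other events in the timeline have no effect on the limitation period under the stated rules.

30 April 2005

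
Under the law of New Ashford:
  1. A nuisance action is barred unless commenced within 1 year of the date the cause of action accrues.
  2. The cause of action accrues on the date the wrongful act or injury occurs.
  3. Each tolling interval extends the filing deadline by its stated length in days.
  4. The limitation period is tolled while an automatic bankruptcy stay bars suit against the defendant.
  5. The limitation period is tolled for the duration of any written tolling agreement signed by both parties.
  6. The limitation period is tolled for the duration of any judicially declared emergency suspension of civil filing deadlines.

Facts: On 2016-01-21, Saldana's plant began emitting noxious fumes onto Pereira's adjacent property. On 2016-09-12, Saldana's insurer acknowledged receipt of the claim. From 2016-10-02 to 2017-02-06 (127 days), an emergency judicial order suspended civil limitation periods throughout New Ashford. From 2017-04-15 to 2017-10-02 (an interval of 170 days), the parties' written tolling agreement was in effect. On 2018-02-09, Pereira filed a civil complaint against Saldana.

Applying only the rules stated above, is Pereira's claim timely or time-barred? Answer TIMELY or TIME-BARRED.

The cause of action accrued on 2016-01-21, the date of the act.
1 year from 2016-01-21 is 2017-01-21.
Because the emergency suspension of filing deadlines ran from 2016-10-02 to 2017-02-06, the deadline is extended by 127 days to 2017-05-28.
The period was tolled for 170 days by the written tolling agreement (2017-04-15 to 2017-10-02), pushing the deadline to 2017-11-14.
Nothing else in the chronology tolls or restarts the period.
Pereira filed on 2018-02-09, after the 2017-11-14 deadline, so the action is time-barred.

TIME-BARRED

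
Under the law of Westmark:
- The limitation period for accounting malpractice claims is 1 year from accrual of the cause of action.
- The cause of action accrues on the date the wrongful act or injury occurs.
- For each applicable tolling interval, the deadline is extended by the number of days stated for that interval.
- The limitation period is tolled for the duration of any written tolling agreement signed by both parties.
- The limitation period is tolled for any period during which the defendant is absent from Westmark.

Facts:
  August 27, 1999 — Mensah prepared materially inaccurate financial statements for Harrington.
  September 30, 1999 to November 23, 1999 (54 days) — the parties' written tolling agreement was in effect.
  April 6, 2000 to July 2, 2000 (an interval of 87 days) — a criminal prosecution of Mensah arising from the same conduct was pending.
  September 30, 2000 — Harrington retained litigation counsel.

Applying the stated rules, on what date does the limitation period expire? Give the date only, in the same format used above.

The limitation period began to run on August 27, 1999.
1 year from August 27, 1999 is August 27, 2000.
The period was tolled for 54 days by the written tolling agreement (September 30, 1999 to November 23, 1999), pushing the deadline to October 20, 2000.
Although a criminal prosecution ran from April 6, 2000 to July 2, 2000, the stated rules do not make that a tolling event, so it is disregarded.
The other events in the timeline have no effect on the limitation period under the stated rules.

October 20, 2000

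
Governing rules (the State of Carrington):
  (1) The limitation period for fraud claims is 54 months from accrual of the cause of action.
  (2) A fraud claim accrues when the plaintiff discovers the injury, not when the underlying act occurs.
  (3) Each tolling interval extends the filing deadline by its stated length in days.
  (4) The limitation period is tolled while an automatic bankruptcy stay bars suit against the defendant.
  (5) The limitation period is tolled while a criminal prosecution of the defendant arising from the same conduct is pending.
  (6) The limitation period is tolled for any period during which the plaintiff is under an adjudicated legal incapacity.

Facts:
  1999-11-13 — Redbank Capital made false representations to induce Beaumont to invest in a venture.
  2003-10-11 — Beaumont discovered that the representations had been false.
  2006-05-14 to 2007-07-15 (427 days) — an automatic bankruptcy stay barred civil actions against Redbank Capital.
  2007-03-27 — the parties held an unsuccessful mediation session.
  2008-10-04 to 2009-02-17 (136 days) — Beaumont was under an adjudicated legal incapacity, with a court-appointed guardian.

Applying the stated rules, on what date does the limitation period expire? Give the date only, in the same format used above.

Accrual is tied to discovery, so the period began on 2003-10-11 rather than on 1999-11-13 when the act occurred.
Adding the 54 months base period to 2003-10-11 gives a deadline of 2008-04-11, before any tolling.
The automatic bankruptcy stay from 2006-05-14 to 2007-07-15 tolled the period for 427 days, extending the deadline to 2009-06-12.
The plaintiff's legal incapacity from 2008-10-04 to 2009-02-17 tolled the period for 136 days, extending the deadline to 2009-10-26.
None of the other events listed affects the running of the period under the stated rules.

2009-10-26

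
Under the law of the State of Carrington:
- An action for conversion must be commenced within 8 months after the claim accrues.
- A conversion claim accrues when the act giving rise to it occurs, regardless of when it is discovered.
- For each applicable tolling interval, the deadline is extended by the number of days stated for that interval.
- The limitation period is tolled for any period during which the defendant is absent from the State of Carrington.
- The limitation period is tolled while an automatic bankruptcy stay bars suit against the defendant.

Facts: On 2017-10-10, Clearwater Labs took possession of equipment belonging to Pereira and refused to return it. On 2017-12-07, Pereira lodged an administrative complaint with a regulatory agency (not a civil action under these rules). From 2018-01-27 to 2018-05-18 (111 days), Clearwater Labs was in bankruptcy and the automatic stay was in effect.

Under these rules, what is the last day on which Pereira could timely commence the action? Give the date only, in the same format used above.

The claim accrued on 2017-10-10, when the wrongful act occurred.
The untolled deadline — 8 months after 2017-10-10 — is 2018-06-10.
Because the automatic bankruptcy stay ran from 2018-01-27 to 2018-05-18, the deadline is extended by 111 days to 2018-09-29.
The other events in the timeline have no effect on the limitation period under the stated rules.

2018-09-29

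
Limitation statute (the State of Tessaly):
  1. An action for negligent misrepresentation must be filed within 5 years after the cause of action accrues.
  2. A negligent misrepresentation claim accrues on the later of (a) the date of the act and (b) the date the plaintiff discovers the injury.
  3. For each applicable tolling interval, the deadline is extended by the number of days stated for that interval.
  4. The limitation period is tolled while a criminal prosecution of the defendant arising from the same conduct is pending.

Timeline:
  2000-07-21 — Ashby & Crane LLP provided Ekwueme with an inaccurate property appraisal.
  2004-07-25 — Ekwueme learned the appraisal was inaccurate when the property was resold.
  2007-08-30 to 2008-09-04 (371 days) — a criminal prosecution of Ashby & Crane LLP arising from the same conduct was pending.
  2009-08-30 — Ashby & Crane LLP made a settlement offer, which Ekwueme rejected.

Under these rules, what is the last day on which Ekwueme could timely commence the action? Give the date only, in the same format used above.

2010-07-31

Taking the later of the act (2000-07-21) and discovery (2004-07-25), the claim accrued on 2004-07-25.
5 years from 2004-07-25 is 2009-07-25.
The period was tolled for 371 days by the pending criminal prosecution (2007-08-30 to 2008-09-04), pushing the deadline to 2010-07-31.
None of the other events listed affects the running of the period under the stated rules.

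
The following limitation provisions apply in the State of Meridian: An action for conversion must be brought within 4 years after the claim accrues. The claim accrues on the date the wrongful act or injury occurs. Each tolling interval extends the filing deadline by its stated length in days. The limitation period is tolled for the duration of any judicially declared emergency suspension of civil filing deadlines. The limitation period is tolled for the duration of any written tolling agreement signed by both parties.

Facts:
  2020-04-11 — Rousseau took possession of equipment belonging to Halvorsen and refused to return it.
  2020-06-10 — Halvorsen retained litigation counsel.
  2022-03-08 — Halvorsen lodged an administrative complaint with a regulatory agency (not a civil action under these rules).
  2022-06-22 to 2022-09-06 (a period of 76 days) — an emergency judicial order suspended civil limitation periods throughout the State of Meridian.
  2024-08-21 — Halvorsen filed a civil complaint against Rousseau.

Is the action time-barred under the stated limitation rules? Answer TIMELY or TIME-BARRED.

The claim accrued on 2020-04-11, when the wrongful act occurred.
Adding the 4 years base period to 2020-04-11 gives a deadline of 2024-04-11, before any tolling.
The emergency suspension of filing deadlines from 2022-06-22 to 2022-09-06 tolled the period for 76 days, extending the deadline to 2024-06-26.
None of the other events listed affects the running of the period under the stated rules.
Halvorsen filed on 2024-08-21, after the 2024-06-26 deadline, so the action is time-barred.

TIME-BARRED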